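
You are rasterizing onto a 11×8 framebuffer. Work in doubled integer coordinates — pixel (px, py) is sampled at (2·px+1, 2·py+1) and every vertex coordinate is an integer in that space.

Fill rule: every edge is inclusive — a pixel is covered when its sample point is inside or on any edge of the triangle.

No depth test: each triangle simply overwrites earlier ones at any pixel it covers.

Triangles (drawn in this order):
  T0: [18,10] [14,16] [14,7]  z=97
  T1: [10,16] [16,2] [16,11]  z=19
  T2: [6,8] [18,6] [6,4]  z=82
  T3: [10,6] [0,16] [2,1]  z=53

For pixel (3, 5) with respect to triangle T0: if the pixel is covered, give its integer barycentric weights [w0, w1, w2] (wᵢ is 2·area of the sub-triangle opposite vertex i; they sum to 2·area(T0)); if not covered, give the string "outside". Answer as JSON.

T0:
  2·area = 36
  edge (18, 10)→(14, 16): d=(-4,6) inclusive
  edge (14, 16)→(14, 7): d=(0,-9) inclusive
  edge (14, 7)→(18, 10): d=(4,3) inclusive
    (7,4)@(15, 9): e=[22,9,5] → X
    (8,4)@(17, 9): e=[10,27,-1] → .
    (7,5)@(15, 11): e=[14,9,13] → X
    (8,5)@(17, 11): e=[2,27,7] → X
    (9,5)@(19, 11): e=[-10,45,1] → .
    (7,6)@(15, 13): e=[6,9,21] → X
    (8,6)@(17, 13): e=[-6,27,15] → .
    (7,7)@(15, 15): e=[-2,9,29] → .
  covered (4 px):
    . . . . . . . . . . .
    . . . . . . . . . . .
    . . . . . . . . . . .
    . . . . . . . . . . .
    . . . . . . . X . . .
    . . . . . . . X X . .
    . . . . . . . X . . .
    . . . . . . . . . . .
T1:
  2·area = 54
  edge (10, 16)→(16, 2): d=(6,-14) inclusive
  edge (16, 2)→(16, 11): d=(0,9) inclusive
  edge (16, 11)→(10, 16): d=(-6,5) inclusive
    (7,2)@(15, 5): e=[4,9,41] → X
    (8,2)@(17, 5): e=[32,-9,31] → .
    (7,3)@(15, 7): e=[16,9,29] → X
    (8,3)@(17, 7): e=[44,-9,19] → .
    (6,4)@(13, 9): e=[0,27,27] → X  [on edge]
    (8,4)@(17, 9): e=[56,-9,7] → .
    (6,5)@(13, 11): e=[12,27,15] → X
    (8,5)@(17, 11): e=[68,-9,-5] → .
    (6,6)@(13, 13): e=[24,27,3] → X
    (7,6)@(15, 13): e=[52,9,-7] → .
    (5,7)@(11, 15): e=[8,45,1] → X
    (6,7)@(13, 15): e=[36,27,-9] → .
  covered (8 px):
    . . . . . . . . . . .
    . . . . . . . . . . .
    . . . . . . . X . . .
    . . . . . . . X . . .
    . . . . . . X X . . .
    . . . . . . X X . . .
    . . . . . . X . . . .
    . . . . . X . . . . .
T2:
  2·area = 48  (B↔C swapped to make it positive)
  edge (6, 8)→(6, 4): d=(0,-4) inclusive
  edge (6, 4)→(18, 6): d=(12,2) inclusive
  edge (18, 6)→(6, 8): d=(-12,2) inclusive
    (3,2)@(7, 5): e=[4,10,34] → X
    (4,2)@(9, 5): e=[12,6,30] → X
    (5,2)@(11, 5): e=[20,2,26] → X
    (6,2)@(13, 5): e=[28,-2,22] → .
    (3,3)@(7, 7): e=[4,34,10] → X
    (6,3)@(13, 7): e=[28,22,-2] → .
    (3,4)@(7, 9): e=[4,58,-14] → .
    (4,4)@(9, 9): e=[12,54,-18] → .
    (5,4)@(11, 9): e=[20,50,-22] → .
  covered (6 px):
    . . . . . . . . . . .
    . . . . . . . . . . .
    . . . X X X . . . . .
    . . . X X X . . . . .
    . . . . . . . . . . .
    . . . . . . . . . . .
    . . . . . . . . . . .
    . . . . . . . . . . .
T3:
  2·area = 130
  edge (10, 6)→(0, 16): d=(-10,10) inclusive
  edge (0, 16)→(2, 1): d=(2,-15) inclusive
  edge (2, 1)→(10, 6): d=(8,5) inclusive
    (7,0)@(15, 1): e=[0,195,-65] → .  [on edge]
    (1,1)@(3, 3): e=[100,19,11] → X
    (2,1)@(5, 3): e=[80,49,1] → X
    (3,1)@(7, 3): e=[60,79,-9] → .
    (6,1)@(13, 3): e=[0,169,-39] → .  [on edge]
    (1,2)@(3, 5): e=[80,23,27] → X
    (3,2)@(7, 5): e=[40,83,7] → X
    (4,2)@(9, 5): e=[20,113,-3] → .
    (5,2)@(11, 5): e=[0,143,-13] → .  [on edge]
    (1,3)@(3, 7): e=[60,27,43] → X
    (4,3)@(9, 7): e=[0,117,13] → X  [on edge]
    (5,3)@(11, 7): e=[-20,147,3] → .
    (3,4)@(7, 9): e=[0,91,39] → X  [on edge]
    (2,5)@(5, 11): e=[0,65,65] → X  [on edge]
    (1,6)@(3, 13): e=[0,39,91] → X  [on edge]
    (0,7)@(1, 15): e=[0,13,117] → X  [on edge]
  covered (19 px):
    . . . . . . . . . . .
    . X X . . . . . . . .
    . X X X . . . . . . .
    . X X X X . . . . . .
    X X X X . . . . . . .
    X X X . . . . . . . .
    X X . . . . . . . . .
    X . . . . . . . . . .

Result: "outside"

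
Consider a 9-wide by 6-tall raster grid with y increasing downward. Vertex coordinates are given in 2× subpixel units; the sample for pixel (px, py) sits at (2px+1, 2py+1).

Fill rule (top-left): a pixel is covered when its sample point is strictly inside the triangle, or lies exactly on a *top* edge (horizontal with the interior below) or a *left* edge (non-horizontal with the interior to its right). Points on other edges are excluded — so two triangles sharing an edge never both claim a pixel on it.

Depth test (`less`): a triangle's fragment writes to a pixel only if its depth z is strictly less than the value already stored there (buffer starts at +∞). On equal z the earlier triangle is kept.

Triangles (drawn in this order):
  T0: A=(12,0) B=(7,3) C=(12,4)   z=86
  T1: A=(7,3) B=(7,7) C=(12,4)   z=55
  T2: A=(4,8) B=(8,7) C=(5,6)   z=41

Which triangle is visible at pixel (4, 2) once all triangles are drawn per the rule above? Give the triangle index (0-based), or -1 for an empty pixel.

T0:
  2·area = 20  (B↔C swapped to make it positive)
  edge (12, 0)→(12, 4): d=(0,4) right/bottom  bias=-1
  edge (12, 4)→(7, 3): d=(-5,-1) top-left  bias=+0
  edge (7, 3)→(12, 0): d=(5,-3) top-left  bias=+0
    (5,0)@(11, 1): e=[4,14,2] → #
    (6,0)@(13, 1): e=[-4,16,8] → ·
    (3,1)@(7, 3): e=[20,0,0] → #  [on edge]
    (4,1)@(9, 3): e=[12,2,6] → #
    (6,1)@(13, 3): e=[-4,6,18] → ·
    (3,2)@(7, 5): e=[20,-10,10] → ·
    (4,2)@(9, 5): e=[12,-8,16] → ·
    (5,2)@(11, 5): e=[4,-6,22] → ·
    (8,2)@(17, 5): e=[-20,0,40] → ·  [on edge]
  covered (4 px):
    · · · · · # · · ·
    · · · # # # · · ·
    · · · · · · · · ·
    · · · · · · · · ·
    · · · · · · · · ·
    · · · · · · · · ·
T1:
  2·area = 20  (B↔C swapped to make it positive)
  edge (7, 3)→(12, 4): d=(5,1) right/bottom  bias=-1
  edge (12, 4)→(7, 7): d=(-5,3) right/bottom  bias=-1
  edge (7, 7)→(7, 3): d=(0,-4) top-left  bias=+0
    (3,0)@(7, 1): e=[-10,30,0] → ·  [on edge]
    (8,0)@(17, 1): e=[-20,0,40] → ·  [on edge]
    (3,1)@(7, 3): e=[0,20,0] → ·  [on edge]
    (3,2)@(7, 5): e=[10,10,0] → #  [on edge]
    (4,2)@(9, 5): e=[8,4,8] → #
    (5,2)@(11, 5): e=[6,-2,16] → ·
    (8,2)@(17, 5): e=[0,-20,40] → ·  [on edge]
    (3,3)@(7, 7): e=[20,0,0] → ·  [on edge]
    (4,3)@(9, 7): e=[18,-6,8] → ·
    (3,4)@(7, 9): e=[30,-10,0] → ·  [on edge]
    (3,5)@(7, 11): e=[40,-20,0] → ·  [on edge]
  covered (2 px):
    · · · · · · · · ·
    · · · · · · · · ·
    · · · # # · · · ·
    · · · · · · · · ·
    · · · · · · · · ·
    · · · · · · · · ·
T2:
  2·area = 7  (B↔C swapped to make it positive)
  edge (4, 8)→(5, 6): d=(1,-2) top-left  bias=+0
  edge (5, 6)→(8, 7): d=(3,1) right/bottom  bias=-1
  edge (8, 7)→(4, 8): d=(-4,1) right/bottom  bias=-1
    (2,3)@(5, 7): e=[1,3,3] → #
    (3,3)@(7, 7): e=[5,1,1] → #
    (4,3)@(9, 7): e=[9,-1,-1] → ·
    (2,4)@(5, 9): e=[3,9,-5] → ·
    (3,4)@(7, 9): e=[7,7,-7] → ·
  covered (2 px):
    · · · · · · · · ·
    · · · · · · · · ·
    · · · · · · · · ·
    · · # # · · · · ·
    · · · · · · · · ·
    · · · · · · · · ·

Z-buffer (winner per pixel, '.' = empty):
  . . . . . 0 . . .
  . . . 0 0 0 . . .
  . . . 1 1 . . . .
  . . 2 2 . . . . .
  . . . . . . . . .
  . . . . . . . . .

Result: 1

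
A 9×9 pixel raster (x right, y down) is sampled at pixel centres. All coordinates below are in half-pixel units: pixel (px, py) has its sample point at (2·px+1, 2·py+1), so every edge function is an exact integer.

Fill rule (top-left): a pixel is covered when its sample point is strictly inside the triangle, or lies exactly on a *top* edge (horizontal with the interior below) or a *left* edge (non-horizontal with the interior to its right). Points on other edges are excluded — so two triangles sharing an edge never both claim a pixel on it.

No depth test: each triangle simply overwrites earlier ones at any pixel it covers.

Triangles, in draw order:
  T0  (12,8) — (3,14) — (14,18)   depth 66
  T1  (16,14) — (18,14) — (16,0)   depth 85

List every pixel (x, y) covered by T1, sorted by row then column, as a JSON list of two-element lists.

T0:
  2·area = 102  (B↔C swapped to make it positive)
  edge (12, 8)→(14, 18): d=(2,10) right/bottom  bias=-1
  edge (14, 18)→(3, 14): d=(-11,-4) top-left  bias=+0
  edge (3, 14)→(12, 8): d=(9,-6) top-left  bias=+0
    (5,1)@(11, 3): e=[0,153,-51] → .  [on edge]
    (5,4)@(11, 9): e=[12,87,3] → X
    (6,4)@(13, 9): e=[-8,95,15] → .
    (4,5)@(9, 11): e=[36,57,9] → X
    (6,5)@(13, 11): e=[-4,73,33] → .
    (2,6)@(5, 13): e=[80,19,3] → X
    (3,6)@(7, 13): e=[60,27,15] → X
    (6,6)@(13, 13): e=[0,51,51] → .  [on edge]
    (2,7)@(5, 15): e=[84,-3,21] → .
    (3,7)@(7, 15): e=[64,5,33] → X
    (6,7)@(13, 15): e=[4,29,69] → X
    (7,7)@(15, 15): e=[-16,37,81] → .
  covered (12 px):
    . . . . . . . . .
    . . . . . . . . .
    . . . . . . . . .
    . . . . . . . . .
    . . . . . X . . .
    . . . . X X . . .
    . . X X X X . . .
    . . . X X X X . .
    . . . . . . X . .
T1:
  2·area = 28  (B↔C swapped to make it positive)
  edge (16, 14)→(16, 0): d=(0,-14) top-left  bias=+0
  edge (16, 0)→(18, 14): d=(2,14) right/bottom  bias=-1
  edge (18, 14)→(16, 14): d=(-2,0) right/bottom  bias=-1
    (8,3)@(17, 7): e=[14,0,14] → .  [on edge]
    (8,4)@(17, 9): e=[14,4,10] → X
    (8,5)@(17, 11): e=[14,8,6] → X
    (8,6)@(17, 13): e=[14,12,2] → X
    (8,7)@(17, 15): e=[14,16,-2] → .
  covered (3 px):
    . . . . . . . . .
    . . . . . . . . .
    . . . . . . . . .
    . . . . . . . . .
    . . . . . . . . X
    . . . . . . . . X
    . . . . . . . . X
    . . . . . . . . .
    . . . . . . . . .

Final: [[8,4],[8,5],[8,6]]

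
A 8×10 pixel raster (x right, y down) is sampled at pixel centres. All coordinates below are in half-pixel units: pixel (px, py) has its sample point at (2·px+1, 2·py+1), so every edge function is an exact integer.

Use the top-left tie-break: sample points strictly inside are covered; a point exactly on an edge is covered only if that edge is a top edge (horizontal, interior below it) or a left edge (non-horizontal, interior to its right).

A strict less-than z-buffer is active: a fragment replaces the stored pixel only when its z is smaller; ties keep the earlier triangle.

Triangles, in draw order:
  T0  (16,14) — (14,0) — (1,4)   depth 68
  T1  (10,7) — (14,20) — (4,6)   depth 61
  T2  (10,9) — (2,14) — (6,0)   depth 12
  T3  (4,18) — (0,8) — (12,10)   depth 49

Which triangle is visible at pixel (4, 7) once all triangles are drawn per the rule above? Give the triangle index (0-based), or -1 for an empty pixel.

T0:
  2·area = 190  (B↔C swapped to make it positive)
  edge (16, 14)→(1, 4): d=(-15,-10) top-left  bias=+0
  edge (1, 4)→(14, 0): d=(13,-4) top-left  bias=+0
  edge (14, 0)→(16, 14): d=(2,14) right/bottom  bias=-1
    (5,0)@(11, 1): e=[145,1,44] → X
    (6,0)@(13, 1): e=[165,9,16] → X
    (7,0)@(15, 1): e=[185,17,-12] → .
    (2,1)@(5, 3): e=[55,3,132] → X
    (3,1)@(7, 3): e=[75,11,104] → X
    (4,1)@(9, 3): e=[95,19,76] → X
    (7,1)@(15, 3): e=[155,43,-8] → .
    (1,2)@(3, 5): e=[5,21,164] → X
    (7,2)@(15, 5): e=[125,69,-4] → .
    (1,3)@(3, 7): e=[-25,47,168] → .
    (2,3)@(5, 7): e=[-5,55,140] → .
    (3,3)@(7, 7): e=[15,63,112] → X
    (7,3)@(15, 7): e=[95,95,0] → .  [on edge]
  covered (24 px):
    . . . . . X X .
    . . X X X X X .
    . X X X X X X .
    . . . X X X X .
    . . . . X X X X
    . . . . . . X X
    . . . . . . . X
    . . . . . . . .
    . . . . . . . .
    . . . . . . . .
T1:
  2·area = 74
  edge (10, 7)→(14, 20): d=(4,13) right/bottom  bias=-1
  edge (14, 20)→(4, 6): d=(-10,-14) top-left  bias=+0
  edge (4, 6)→(10, 7): d=(6,1) right/bottom  bias=-1
    (2,3)@(5, 7): e=[65,4,5] → X
    (3,3)@(7, 7): e=[39,32,3] → X
    (4,3)@(9, 7): e=[13,60,1] → X
    (5,3)@(11, 7): e=[-13,88,-1] → .
    (2,4)@(5, 9): e=[73,-16,17] → .
    (3,4)@(7, 9): e=[47,12,15] → X
    (5,4)@(11, 9): e=[-5,68,11] → .
    (3,5)@(7, 11): e=[55,-8,27] → .
    (4,5)@(9, 11): e=[29,20,25] → X
    (5,5)@(11, 11): e=[3,48,23] → X
    (6,5)@(13, 11): e=[-23,76,21] → .
    (4,6)@(9, 13): e=[37,0,37] → X  [on edge]
  covered (11 px):
    . . . . . . . .
    . . . . . . . .
    . . . . . . . .
    . . X X X . . .
    . . . X X . . .
    . . . . X X . .
    . . . . X X . .
    . . . . . X . .
    . . . . . . X .
    . . . . . . . .
T2:
  2·area = 92
  edge (10, 9)→(2, 14): d=(-8,5) right/bottom  bias=-1
  edge (2, 14)→(6, 0): d=(4,-14) top-left  bias=+0
  edge (6, 0)→(10, 9): d=(4,9) right/bottom  bias=-1
    (3,1)@(7, 3): e=[63,26,3] → X
    (4,1)@(9, 3): e=[53,54,-15] → .
    (2,2)@(5, 5): e=[57,6,29] → X
    (4,2)@(9, 5): e=[37,62,-7] → .
    (2,3)@(5, 7): e=[41,14,37] → X
    (4,3)@(9, 7): e=[21,70,1] → X
    (5,3)@(11, 7): e=[11,98,-17] → .
    (2,4)@(5, 9): e=[25,22,45] → X
    (5,4)@(11, 9): e=[-5,106,-9] → .
    (1,5)@(3, 11): e=[19,2,71] → X
    (3,5)@(7, 11): e=[-1,58,35] → .
    (4,5)@(9, 11): e=[-11,86,17] → .
  covered (12 px):
    . . . . . . . .
    . . . X . . . .
    . . X X . . . .
    . . X X X . . .
    . . X X X . . .
    . X X . . . . .
    . X . . . . . .
    . . . . . . . .
    . . . . . . . .
    . . . . . . . .
T3:
  2·area = 112
  edge (4, 18)→(0, 8): d=(-4,-10) top-left  bias=+0
  edge (0, 8)→(12, 10): d=(12,2) right/bottom  bias=-1
  edge (12, 10)→(4, 18): d=(-8,8) right/bottom  bias=-1
    (7,3)@(15, 7): e=[154,-42,0] → .  [on edge]
    (0,4)@(1, 9): e=[6,10,96] → X
    (1,4)@(3, 9): e=[26,6,80] → X
    (2,4)@(5, 9): e=[46,2,64] → X
    (3,4)@(7, 9): e=[66,-2,48] → .
    (6,4)@(13, 9): e=[126,-14,0] → .  [on edge]
    (0,5)@(1, 11): e=[-2,34,80] → .
    (1,5)@(3, 11): e=[18,30,64] → X
    (3,5)@(7, 11): e=[58,22,32] → X
    (4,5)@(9, 11): e=[78,18,16] → X
    (5,5)@(11, 11): e=[98,14,0] → .  [on edge]
    (1,6)@(3, 13): e=[10,54,48] → X
    (4,6)@(9, 13): e=[70,42,0] → .  [on edge]
    (3,7)@(7, 15): e=[42,70,0] → .  [on edge]
    (2,8)@(5, 17): e=[14,98,0] → .  [on edge]
    (1,9)@(3, 19): e=[-14,126,0] → .  [on edge]
  covered (12 px):
    . . . . . . . .
    . . . . . . . .
    . . . . . . . .
    . . . . . . . .
    X X X . . . . .
    . X X X X . . .
    . X X X . . . .
    . X X . . . . .
    . . . . . . . .
    . . . . . . . .

Z-buffer (winner per pixel, '.' = empty):
  . . . . . 0 0 .
  . . 0 2 0 0 0 .
  . 0 2 2 0 0 0 .
  . . 2 2 2 0 0 .
  3 3 2 2 2 0 0 0
  . 2 2 3 3 1 0 0
  . 2 3 3 1 1 . 0
  . 3 3 . . 1 . .
  . . . . . . 1 .
  . . . . . . . .

Final: -1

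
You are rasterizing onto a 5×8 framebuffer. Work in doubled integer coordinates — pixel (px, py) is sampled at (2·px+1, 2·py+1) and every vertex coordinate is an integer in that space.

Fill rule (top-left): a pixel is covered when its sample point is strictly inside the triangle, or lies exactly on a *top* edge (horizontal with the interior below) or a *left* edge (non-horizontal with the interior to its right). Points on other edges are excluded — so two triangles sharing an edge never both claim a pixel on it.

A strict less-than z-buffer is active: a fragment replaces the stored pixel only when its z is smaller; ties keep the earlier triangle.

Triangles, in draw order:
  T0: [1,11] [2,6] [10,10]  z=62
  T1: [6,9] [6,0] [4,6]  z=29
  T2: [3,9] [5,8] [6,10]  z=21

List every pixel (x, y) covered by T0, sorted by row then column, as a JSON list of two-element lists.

T0:
  2·area = 44
  edge (1, 11)→(2, 6): d=(1,-5) top-left  bias=+0
  edge (2, 6)→(10, 10): d=(8,4) right/bottom  bias=-1
  edge (10, 10)→(1, 11): d=(-9,1) right/bottom  bias=-1
    (1,0)@(3, 1): e=[0,-44,88] → ·  [on edge]
    (1,3)@(3, 7): e=[6,4,34] → #
    (2,3)@(5, 7): e=[16,-4,32] → ·
    (1,4)@(3, 9): e=[8,20,16] → #
    (2,4)@(5, 9): e=[18,12,14] → #
    (3,4)@(7, 9): e=[28,4,12] → #
    (4,4)@(9, 9): e=[38,-4,10] → ·
    (0,5)@(1, 11): e=[0,44,0] → ·  [on edge]
    (1,5)@(3, 11): e=[10,36,-2] → ·
    (2,5)@(5, 11): e=[20,28,-4] → ·
    (3,5)@(7, 11): e=[30,20,-6] → ·
  covered (4 px):
    · · · · ·
    · · · · ·
    · · · · ·
    · # · · ·
    · # # # ·
    · · · · ·
    · · · · ·
    · · · · ·
T1:
  2·area = 18  (B↔C swapped to make it positive)
  edge (6, 9)→(4, 6): d=(-2,-3) top-left  bias=+0
  edge (4, 6)→(6, 0): d=(2,-6) top-left  bias=+0
  edge (6, 0)→(6, 9): d=(0,9) right/bottom  bias=-1
    (2,1)@(5, 3): e=[9,0,9] → #  [on edge]
    (3,1)@(7, 3): e=[15,12,-9] → ·
    (2,2)@(5, 5): e=[5,4,9] → #
    (3,2)@(7, 5): e=[11,16,-9] → ·
    (2,3)@(5, 7): e=[1,8,9] → #
    (3,3)@(7, 7): e=[7,20,-9] → ·
    (1,4)@(3, 9): e=[-9,0,27] → ·  [on edge]
    (2,4)@(5, 9): e=[-3,12,9] → ·
    (0,7)@(1, 15): e=[-27,0,45] → ·  [on edge]
  covered (3 px):
    · · · · ·
    · · # · ·
    · · # · ·
    · · # · ·
    · · · · ·
    · · · · ·
    · · · · ·
    · · · · ·
T2:
  2·area = 5
  edge (3, 9)→(5, 8): d=(2,-1) top-left  bias=+0
  edge (5, 8)→(6, 10): d=(1,2) right/bottom  bias=-1
  edge (6, 10)→(3, 9): d=(-3,-1) top-left  bias=+0
    (3,3)@(7, 7): e=[0,-5,10] → ·  [on edge]
    (1,4)@(3, 9): e=[0,5,0] → #  [on edge]
    (2,4)@(5, 9): e=[2,1,2] → #
    (3,4)@(7, 9): e=[4,-3,4] → ·
    (1,5)@(3, 11): e=[4,7,-6] → ·
    (2,5)@(5, 11): e=[6,3,-4] → ·
    (4,5)@(9, 11): e=[10,-5,0] → ·  [on edge]
  covered (2 px):
    · · · · ·
    · · · · ·
    · · · · ·
    · · · · ·
    · # # · ·
    · · · · ·
    · · · · ·
    · · · · ·

Answer: [[1,3],[1,4],[2,4],[3,4]]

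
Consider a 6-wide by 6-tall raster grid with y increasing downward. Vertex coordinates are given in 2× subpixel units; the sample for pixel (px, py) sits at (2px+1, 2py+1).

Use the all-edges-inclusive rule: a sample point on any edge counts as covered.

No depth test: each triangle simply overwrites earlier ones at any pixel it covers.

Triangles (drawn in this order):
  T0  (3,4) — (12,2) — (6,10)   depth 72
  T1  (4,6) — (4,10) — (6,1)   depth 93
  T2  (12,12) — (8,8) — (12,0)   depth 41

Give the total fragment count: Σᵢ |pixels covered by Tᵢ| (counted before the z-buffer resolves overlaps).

T0:
  2·area = 60
  edge (3, 4)→(12, 2): d=(9,-2) inclusive
  edge (12, 2)→(6, 10): d=(-6,8) inclusive
  edge (6, 10)→(3, 4): d=(-3,-6) inclusive
    (4,1)@(9, 3): e=[3,18,39] → X
    (5,1)@(11, 3): e=[7,2,51] → X
    (2,2)@(5, 5): e=[13,38,9] → X
    (3,2)@(7, 5): e=[17,22,21] → X
    (5,2)@(11, 5): e=[25,-10,45] → .
    (2,3)@(5, 7): e=[31,26,3] → X
    (4,3)@(9, 7): e=[39,-6,27] → .
    (2,4)@(5, 9): e=[49,14,-3] → .
    (3,4)@(7, 9): e=[53,-2,9] → .
  covered (7 px):
    . . . . . .
    . . . . X X
    . . X X X .
    . . X X . .
    . . . . . .
    . . . . . .
T1:
  2·area = 8  (B↔C swapped to make it positive)
  edge (4, 6)→(6, 1): d=(2,-5) inclusive
  edge (6, 1)→(4, 10): d=(-2,9) inclusive
  edge (4, 10)→(4, 6): d=(0,-4) inclusive
    (2,2)@(5, 5): e=[3,1,4] → X
    (3,2)@(7, 5): e=[13,-17,12] → .
    (2,3)@(5, 7): e=[7,-3,4] → .
  covered (1 px):
    . . . . . .
    . . . . . .
    . . X . . .
    . . . . . .
    . . . . . .
    . . . . . .
T2:
  2·area = 48
  edge (12, 12)→(8, 8): d=(-4,-4) inclusive
  edge (8, 8)→(12, 0): d=(4,-8) inclusive
  edge (12, 0)→(12, 12): d=(0,12) inclusive
    (0,0)@(1, 1): e=[0,-84,132] → .  [on edge]
    (1,1)@(3, 3): e=[0,-60,108] → .  [on edge]
    (5,1)@(11, 3): e=[32,4,12] → X
    (2,2)@(5, 5): e=[0,-36,84] → .  [on edge]
    (5,2)@(11, 5): e=[24,12,12] → X
    (3,3)@(7, 7): e=[0,-12,60] → .  [on edge]
    (4,3)@(9, 7): e=[8,4,36] → X
    (4,4)@(9, 9): e=[0,12,36] → X  [on edge]
    (4,5)@(9, 11): e=[-8,20,36] → .
    (5,5)@(11, 11): e=[0,36,12] → X  [on edge]
  covered (7 px):
    . . . . . .
    . . . . . X
    . . . . . X
    . . . . X X
    . . . . X X
    . . . . . X

Final: 15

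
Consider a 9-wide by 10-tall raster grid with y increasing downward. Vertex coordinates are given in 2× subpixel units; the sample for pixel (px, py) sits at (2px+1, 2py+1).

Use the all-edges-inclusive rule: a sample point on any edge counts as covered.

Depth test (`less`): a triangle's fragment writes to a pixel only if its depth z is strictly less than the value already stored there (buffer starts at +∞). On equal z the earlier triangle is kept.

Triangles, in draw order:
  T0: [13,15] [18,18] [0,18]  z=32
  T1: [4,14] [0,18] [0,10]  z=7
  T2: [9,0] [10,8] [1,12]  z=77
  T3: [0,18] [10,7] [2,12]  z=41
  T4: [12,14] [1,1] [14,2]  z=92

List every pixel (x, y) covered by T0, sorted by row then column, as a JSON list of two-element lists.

T0:
  2·area = 54
  edge (13, 15)→(18, 18): d=(5,3) inclusive
  edge (18, 18)→(0, 18): d=(-18,0) inclusive
  edge (0, 18)→(13, 15): d=(13,-3) inclusive
    (1,4)@(3, 9): e=[0,162,-108] → ·  [on edge]
    (6,7)@(13, 15): e=[0,54,0] → █  [on edge]
    (7,7)@(15, 15): e=[-6,54,6] → ·
    (2,8)@(5, 17): e=[34,18,2] → █
    (3,8)@(7, 17): e=[28,18,8] → █
    (4,8)@(9, 17): e=[22,18,14] → █
    (5,8)@(11, 17): e=[16,18,20] → █
    (7,8)@(15, 17): e=[4,18,32] → █
    (8,8)@(17, 17): e=[-2,18,38] → ·
    (2,9)@(5, 19): e=[44,-18,28] → ·
    (3,9)@(7, 19): e=[38,-18,34] → ·
    (4,9)@(9, 19): e=[32,-18,40] → ·
  covered (7 px):
    · · · · · · · · ·
    · · · · · · · · ·
    · · · · · · · · ·
    · · · · · · · · ·
    · · · · · · · · ·
    · · · · · · · · ·
    · · · · · · · · ·
    · · · · · · █ · ·
    · · █ █ █ █ █ █ ·
    · · · · · · · · ·
T1:
  2·area = 32
  edge (4, 14)→(0, 18): d=(-4,4) inclusive
  edge (0, 18)→(0, 10): d=(0,-8) inclusive
  edge (0, 10)→(4, 14): d=(4,4) inclusive
    (8,0)@(17, 1): e=[0,136,-104] → ·  [on edge]
    (7,1)@(15, 3): e=[0,120,-88] → ·  [on edge]
    (6,2)@(13, 5): e=[0,104,-72] → ·  [on edge]
    (5,3)@(11, 7): e=[0,88,-56] → ·  [on edge]
    (4,4)@(9, 9): e=[0,72,-40] → ·  [on edge]
    (0,5)@(1, 11): e=[24,8,0] → █  [on edge]
    (1,5)@(3, 11): e=[16,24,-8] → ·
    (3,5)@(7, 11): e=[0,56,-24] → ·  [on edge]
    (0,6)@(1, 13): e=[16,8,8] → █
    (1,6)@(3, 13): e=[8,24,0] → █  [on edge]
    (2,6)@(5, 13): e=[0,40,-8] → ·  [on edge]
    (0,7)@(1, 15): e=[8,8,16] → █
    (1,7)@(3, 15): e=[0,24,8] → █  [on edge]
    (2,7)@(5, 15): e=[-8,40,0] → ·  [on edge]
    (0,8)@(1, 17): e=[0,8,24] → █  [on edge]
    (3,8)@(7, 17): e=[-24,56,0] → ·  [on edge]
    (4,9)@(9, 19): e=[-40,72,0] → ·  [on edge]
  covered (6 px):
    · · · · · · · · ·
    · · · · · · · · ·
    · · · · · · · · ·
    · · · · · · · · ·
    · · · · · · · · ·
    █ · · · · · · · ·
    █ █ · · · · · · ·
    █ █ · · · · · · ·
    █ · · · · · · · ·
    · · · · · · · · ·
T2:
  2·area = 76
  edge (9, 0)→(10, 8): d=(1,8) inclusive
  edge (10, 8)→(1, 12): d=(-9,4) inclusive
  edge (1, 12)→(9, 0): d=(8,-12) inclusive
    (4,0)@(9, 1): e=[1,67,8] → █
    (5,0)@(11, 1): e=[-15,59,32] → ·
    (3,1)@(7, 3): e=[19,57,0] → █  [on edge]
    (5,1)@(11, 3): e=[-13,41,48] → ·
    (3,2)@(7, 5): e=[21,39,16] → █
    (5,2)@(11, 5): e=[-11,23,64] → ·
    (2,3)@(5, 7): e=[39,29,8] → █
    (5,3)@(11, 7): e=[-9,5,80] → ·
    (1,4)@(3, 9): e=[57,19,0] → █  [on edge]
    (4,4)@(9, 9): e=[9,-5,72] → ·
    (1,5)@(3, 11): e=[59,1,16] → █
    (2,5)@(5, 11): e=[43,-7,40] → ·
  covered (12 px):
    · · · · █ · · · ·
    · · · █ █ · · · ·
    · · · █ █ · · · ·
    · · █ █ █ · · · ·
    · █ █ █ · · · · ·
    · █ · · · · · · ·
    · · · · · · · · ·
    · · · · · · · · ·
    · · · · · · · · ·
    · · · · · · · · ·
T3:
  2·area = 38  (B↔C swapped to make it positive)
  edge (0, 18)→(2, 12): d=(2,-6) inclusive
  edge (2, 12)→(10, 7): d=(8,-5) inclusive
  edge (10, 7)→(0, 18): d=(-10,11) inclusive
    (2,1)@(5, 3): e=[0,-57,95] → ·  [on edge]
    (1,4)@(3, 9): e=[0,-19,57] → ·  [on edge]
    (3,4)@(7, 9): e=[24,1,13] → █
    (4,4)@(9, 9): e=[36,11,-9] → ·
    (2,5)@(5, 11): e=[16,7,15] → █
    (3,5)@(7, 11): e=[28,17,-7] → ·
    (1,6)@(3, 13): e=[8,13,17] → █
    (2,6)@(5, 13): e=[20,23,-5] → ·
    (0,7)@(1, 15): e=[0,19,19] → █  [on edge]
    (1,7)@(3, 15): e=[12,29,-3] → ·
    (0,8)@(1, 17): e=[4,35,-1] → ·
  covered (4 px):
    · · · · · · · · ·
    · · · · · · · · ·
    · · · · · · · · ·
    · · · · · · · · ·
    · · · █ · · · · ·
    · · █ · · · · · ·
    · █ · · · · · · ·
    █ · · · · · · · ·
    · · · · · · · · ·
    · · · · · · · · ·
T4:
  2·area = 158
  edge (12, 14)→(1, 1): d=(-11,-13) inclusive
  edge (1, 1)→(14, 2): d=(13,1) inclusive
  edge (14, 2)→(12, 14): d=(-2,12) inclusive
    (0,0)@(1, 1): e=[0,0,158] → █  [on edge]
    (1,0)@(3, 1): e=[26,-2,134] → ·
    (0,1)@(1, 3): e=[-22,26,154] → ·
    (1,1)@(3, 3): e=[4,24,130] → █
    (2,1)@(5, 3): e=[30,22,106] → █
    (3,1)@(7, 3): e=[56,20,82] → █
    (4,1)@(9, 3): e=[82,18,58] → █
    (5,1)@(11, 3): e=[108,16,34] → █
    (6,1)@(13, 3): e=[134,14,10] → █
    (7,1)@(15, 3): e=[160,12,-14] → ·
    (1,2)@(3, 5): e=[-18,50,126] → ·
    (2,2)@(5, 5): e=[8,48,102] → █
  covered (19 px):
    █ · · · · · · · ·
    · █ █ █ █ █ █ · ·
    · · █ █ █ █ █ · ·
    · · · █ █ █ █ · ·
    · · · · █ █ · · ·
    · · · · · █ · · ·
    · · · · · · · · ·
    · · · · · · · · ·
    · · · · · · · · ·
    · · · · · · · · ·

Final: [[6,7],[2,8],[3,8],[4,8],[5,8],[6,8],[7,8]]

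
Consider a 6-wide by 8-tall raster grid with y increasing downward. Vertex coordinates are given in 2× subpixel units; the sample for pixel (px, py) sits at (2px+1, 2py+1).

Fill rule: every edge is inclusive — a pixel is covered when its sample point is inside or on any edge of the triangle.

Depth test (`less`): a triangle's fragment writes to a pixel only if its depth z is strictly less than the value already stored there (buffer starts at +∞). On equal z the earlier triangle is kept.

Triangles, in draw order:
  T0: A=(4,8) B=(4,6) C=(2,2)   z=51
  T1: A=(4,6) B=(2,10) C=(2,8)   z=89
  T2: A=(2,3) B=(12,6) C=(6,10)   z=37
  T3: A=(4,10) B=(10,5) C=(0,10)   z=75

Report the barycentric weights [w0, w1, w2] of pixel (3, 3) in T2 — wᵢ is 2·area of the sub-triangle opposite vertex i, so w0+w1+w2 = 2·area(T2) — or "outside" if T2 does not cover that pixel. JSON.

T0:
  2·area = 4  (B↔C swapped to make it positive)
  edge (4, 8)→(2, 2): d=(-2,-6) inclusive
  edge (2, 2)→(4, 6): d=(2,4) inclusive
  edge (4, 6)→(4, 8): d=(0,2) inclusive
    (1,2)@(3, 5): e=[0,2,2] → #  [on edge]
    (2,2)@(5, 5): e=[12,-6,-2] → ·
    (1,3)@(3, 7): e=[-4,6,2] → ·
    (2,5)@(5, 11): e=[0,6,-2] → ·  [on edge]
  covered (1 px):
    · · · · · ·
    · · · · · ·
    · # · · · ·
    · · · · · ·
    · · · · · ·
    · · · · · ·
    · · · · · ·
    · · · · · ·
T1:
  2·area = 4
  edge (4, 6)→(2, 10): d=(-2,4) inclusive
  edge (2, 10)→(2, 8): d=(0,-2) inclusive
  edge (2, 8)→(4, 6): d=(2,-2) inclusive
    (4,0)@(9, 1): e=[-10,14,0] → ·  [on edge]
    (3,1)@(7, 3): e=[-6,10,0] → ·  [on edge]
    (2,2)@(5, 5): e=[-2,6,0] → ·  [on edge]
    (1,3)@(3, 7): e=[2,2,0] → #  [on edge]
    (2,3)@(5, 7): e=[-6,6,4] → ·
    (0,4)@(1, 9): e=[6,-2,0] → ·  [on edge]
    (1,4)@(3, 9): e=[-2,2,4] → ·
  covered (1 px):
    · · · · · ·
    · · · · · ·
    · · · · · ·
    · # · · · ·
    · · · · · ·
    · · · · · ·
    · · · · · ·
    · · · · · ·
T2:
  2·area = 58
  edge (2, 3)→(12, 6): d=(10,3) inclusive
  edge (12, 6)→(6, 10): d=(-6,4) inclusive
  edge (6, 10)→(2, 3): d=(-4,-7) inclusive
    (2,2)@(5, 5): e=[11,34,13] → #
    (3,2)@(7, 5): e=[5,26,27] → #
    (4,2)@(9, 5): e=[-1,18,41] → ·
    (2,3)@(5, 7): e=[31,22,5] → #
    (4,3)@(9, 7): e=[19,6,33] → #
    (5,3)@(11, 7): e=[13,-2,47] → ·
    (2,4)@(5, 9): e=[51,10,-3] → ·
    (3,4)@(7, 9): e=[45,2,11] → #
    (4,4)@(9, 9): e=[39,-6,25] → ·
    (3,5)@(7, 11): e=[65,-10,3] → ·
  covered (6 px):
    · · · · · ·
    · · · · · ·
    · · # # · ·
    · · # # # ·
    · · · # · ·
    · · · · · ·
    · · · · · ·
    · · · · · ·
T3:
  2·area = 20  (B↔C swapped to make it positive)
  edge (4, 10)→(0, 10): d=(-4,0) inclusive
  edge (0, 10)→(10, 5): d=(10,-5) inclusive
  edge (10, 5)→(4, 10): d=(-6,5) inclusive
    (3,3)@(7, 7): e=[12,5,3] → #
    (4,3)@(9, 7): e=[12,15,-7] → ·
    (1,4)@(3, 9): e=[4,5,11] → #
    (2,4)@(5, 9): e=[4,15,1] → #
    (3,4)@(7, 9): e=[4,25,-9] → ·
    (1,5)@(3, 11): e=[-4,25,-1] → ·
    (2,5)@(5, 11): e=[-4,35,-11] → ·
  covered (3 px):
    · · · · · ·
    · · · · · ·
    · · · · · ·
    · · · # · ·
    · # # · · ·
    · · · · · ·
    · · · · · ·
    · · · · · ·

Result: [14,19,25]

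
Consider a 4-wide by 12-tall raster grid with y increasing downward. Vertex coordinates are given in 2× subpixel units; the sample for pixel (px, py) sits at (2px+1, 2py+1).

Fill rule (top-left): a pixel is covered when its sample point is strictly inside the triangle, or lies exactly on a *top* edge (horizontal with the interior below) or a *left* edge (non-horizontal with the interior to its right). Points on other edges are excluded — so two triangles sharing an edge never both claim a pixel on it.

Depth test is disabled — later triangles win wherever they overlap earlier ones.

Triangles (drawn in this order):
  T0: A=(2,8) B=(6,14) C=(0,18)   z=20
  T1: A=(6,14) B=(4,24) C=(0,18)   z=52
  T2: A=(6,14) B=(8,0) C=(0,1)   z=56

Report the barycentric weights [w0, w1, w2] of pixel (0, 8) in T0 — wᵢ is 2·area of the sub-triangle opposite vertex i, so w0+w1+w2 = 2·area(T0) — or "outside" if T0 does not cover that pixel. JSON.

T0:
  2·area = 52
  edge (2, 8)→(6, 14): d=(4,6) right/bottom  bias=-1
  edge (6, 14)→(0, 18): d=(-6,4) right/bottom  bias=-1
  edge (0, 18)→(2, 8): d=(2,-10) top-left  bias=+0
    (1,1)@(3, 3): e=[-26,78,0] → ·  [on edge]
    (1,5)@(3, 11): e=[6,30,16] → █
    (2,5)@(5, 11): e=[-6,22,36] → ·
    (0,6)@(1, 13): e=[26,26,0] → █  [on edge]
    (2,6)@(5, 13): e=[2,10,40] → █
    (3,6)@(7, 13): e=[-10,2,60] → ·
    (0,7)@(1, 15): e=[34,14,4] → █
    (2,7)@(5, 15): e=[10,-2,44] → ·
    (0,8)@(1, 17): e=[42,2,8] → █
    (1,8)@(3, 17): e=[30,-6,28] → ·
    (0,9)@(1, 19): e=[50,-10,12] → ·
  covered (7 px):
    · · · ·
    · · · ·
    · · · ·
    · · · ·
    · · · ·
    · █ · ·
    █ █ █ ·
    █ █ · ·
    █ · · ·
    · · · ·
    · · · ·
    · · · ·
T1:
  2·area = 52
  edge (6, 14)→(4, 24): d=(-2,10) right/bottom  bias=-1
  edge (4, 24)→(0, 18): d=(-4,-6) top-left  bias=+0
  edge (0, 18)→(6, 14): d=(6,-4) top-left  bias=+0
    (3,4)@(7, 9): e=[0,78,-26] → ·  [on edge]
    (2,7)@(5, 15): e=[8,42,2] → █
    (3,7)@(7, 15): e=[-12,54,10] → ·
    (1,8)@(3, 17): e=[24,22,6] → █
    (3,8)@(7, 17): e=[-16,46,22] → ·
    (0,9)@(1, 19): e=[40,2,10] → █
    (2,9)@(5, 19): e=[0,26,26] → ·  [on edge]
    (0,10)@(1, 21): e=[36,-6,22] → ·
    (1,10)@(3, 21): e=[16,6,30] → █
    (2,10)@(5, 21): e=[-4,18,38] → ·
    (1,11)@(3, 23): e=[12,-2,42] → ·
  covered (6 px):
    · · · ·
    · · · ·
    · · · ·
    · · · ·
    · · · ·
    · · · ·
    · · · ·
    · · █ ·
    · █ █ ·
    █ █ · ·
    · █ · ·
    · · · ·
T2:
  2·area = 110  (B↔C swapped to make it positive)
  edge (6, 14)→(0, 1): d=(-6,-13) top-left  bias=+0
  edge (0, 1)→(8, 0): d=(8,-1) top-left  bias=+0
  edge (8, 0)→(6, 14): d=(-2,14) right/bottom  bias=-1
    (0,0)@(1, 1): e=[13,1,96] → █
    (1,0)@(3, 1): e=[39,3,68] → █
    (2,0)@(5, 1): e=[65,5,40] → █
    (3,0)@(7, 1): e=[91,7,12] → █
    (0,1)@(1, 3): e=[1,17,92] → █
    (0,2)@(1, 5): e=[-11,33,88] → ·
    (1,2)@(3, 5): e=[15,35,60] → █
    (1,3)@(3, 7): e=[3,51,56] → █
    (3,3)@(7, 7): e=[55,55,0] → ·  [on edge]
    (1,4)@(3, 9): e=[-9,67,52] → ·
    (2,4)@(5, 9): e=[17,69,24] → █
    (3,4)@(7, 9): e=[43,71,-4] → ·
    (2,10)@(5, 21): e=[-55,165,0] → ·  [on edge]
  covered (15 px):
    █ █ █ █
    █ █ █ █
    · █ █ █
    · █ █ ·
    · · █ ·
    · · █ ·
    · · · ·
    · · · ·
    · · · ·
    · · · ·
    · · · ·
    · · · ·

Final: [2,8,42]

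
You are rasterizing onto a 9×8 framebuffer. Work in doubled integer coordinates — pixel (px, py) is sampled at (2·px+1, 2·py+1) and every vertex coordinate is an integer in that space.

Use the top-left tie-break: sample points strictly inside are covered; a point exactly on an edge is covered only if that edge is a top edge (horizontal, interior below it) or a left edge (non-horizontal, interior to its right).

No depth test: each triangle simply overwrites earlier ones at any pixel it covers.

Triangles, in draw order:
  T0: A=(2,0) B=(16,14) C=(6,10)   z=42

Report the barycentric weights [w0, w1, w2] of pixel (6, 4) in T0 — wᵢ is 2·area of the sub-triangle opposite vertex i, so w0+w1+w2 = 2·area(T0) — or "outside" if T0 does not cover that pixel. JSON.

T0:
  2·area = 84
  edge (2, 0)→(16, 14): d=(14,14) right/bottom  bias=-1
  edge (16, 14)→(6, 10): d=(-10,-4) top-left  bias=+0
  edge (6, 10)→(2, 0): d=(-4,-10) top-left  bias=+0
    (1,0)@(3, 1): e=[0,78,6] → ·  [on edge]
    (2,1)@(5, 3): e=[0,66,18] → ·  [on edge]
    (2,2)@(5, 5): e=[28,46,10] → █
    (3,2)@(7, 5): e=[0,54,30] → ·  [on edge]
    (2,3)@(5, 7): e=[56,26,2] → █
    (3,3)@(7, 7): e=[28,34,22] → █
    (4,3)@(9, 7): e=[0,42,42] → ·  [on edge]
    (2,4)@(5, 9): e=[84,6,-6] → ·
    (3,4)@(7, 9): e=[56,14,14] → █
    (4,4)@(9, 9): e=[28,22,34] → █
    (5,4)@(11, 9): e=[0,30,54] → ·  [on edge]
    (3,5)@(7, 11): e=[84,-6,6] → ·
    (6,5)@(13, 11): e=[0,18,66] → ·  [on edge]
    (7,6)@(15, 13): e=[0,6,78] → ·  [on edge]
    (8,7)@(17, 15): e=[0,-6,90] → ·  [on edge]
  covered (7 px):
    · · · · · · · · ·
    · · · · · · · · ·
    · · █ · · · · · ·
    · · █ █ · · · · ·
    · · · █ █ · · · ·
    · · · · █ █ · · ·
    · · · · · · · · ·
    · · · · · · · · ·

Answer: "outside"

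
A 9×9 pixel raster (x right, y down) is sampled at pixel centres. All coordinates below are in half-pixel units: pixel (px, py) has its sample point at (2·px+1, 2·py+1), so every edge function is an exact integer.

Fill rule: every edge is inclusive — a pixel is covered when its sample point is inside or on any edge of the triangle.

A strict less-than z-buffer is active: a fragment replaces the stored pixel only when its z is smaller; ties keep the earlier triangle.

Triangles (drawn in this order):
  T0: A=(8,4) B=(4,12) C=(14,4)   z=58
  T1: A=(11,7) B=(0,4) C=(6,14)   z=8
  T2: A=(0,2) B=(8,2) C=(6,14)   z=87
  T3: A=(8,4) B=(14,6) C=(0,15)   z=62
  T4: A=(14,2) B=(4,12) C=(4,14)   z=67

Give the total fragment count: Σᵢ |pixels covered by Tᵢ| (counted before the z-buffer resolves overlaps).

T0:
  2·area = 48  (B↔C swapped to make it positive)
  edge (8, 4)→(14, 4): d=(6,0) inclusive
  edge (14, 4)→(4, 12): d=(-10,8) inclusive
  edge (4, 12)→(8, 4): d=(4,-8) inclusive
    (4,2)@(9, 5): e=[6,30,12] → █
    (5,2)@(11, 5): e=[6,14,28] → █
    (6,2)@(13, 5): e=[6,-2,44] → ·
    (3,3)@(7, 7): e=[18,26,4] → █
    (5,3)@(11, 7): e=[18,-6,36] → ·
    (3,4)@(7, 9): e=[30,6,12] → █
    (4,4)@(9, 9): e=[30,-10,28] → ·
    (2,5)@(5, 11): e=[42,2,4] → █
    (3,5)@(7, 11): e=[42,-14,20] → ·
    (2,6)@(5, 13): e=[54,-18,12] → ·
  covered (6 px):
    · · · · · · · · ·
    · · · · · · · · ·
    · · · · █ █ · · ·
    · · · █ █ · · · ·
    · · · █ · · · · ·
    · · █ · · · · · ·
    · · · · · · · · ·
    · · · · · · · · ·
    · · · · · · · · ·
T1:
  2·area = 92  (B↔C swapped to make it positive)
  edge (11, 7)→(6, 14): d=(-5,7) inclusive
  edge (6, 14)→(0, 4): d=(-6,-10) inclusive
  edge (0, 4)→(11, 7): d=(11,3) inclusive
    (0,2)@(1, 5): e=[80,4,8] → █
    (1,2)@(3, 5): e=[66,24,2] → █
    (2,2)@(5, 5): e=[52,44,-4] → ·
    (0,3)@(1, 7): e=[70,-8,30] → ·
    (1,3)@(3, 7): e=[56,12,24] → █
    (2,3)@(5, 7): e=[42,32,18] → █
    (3,3)@(7, 7): e=[28,52,12] → █
    (4,3)@(9, 7): e=[14,72,6] → █
    (5,3)@(11, 7): e=[0,92,0] → █  [on edge]
    (6,3)@(13, 7): e=[-14,112,-6] → ·
    (1,4)@(3, 9): e=[46,0,46] → █  [on edge]
    (5,4)@(11, 9): e=[-10,80,22] → ·
  covered (13 px):
    · · · · · · · · ·
    · · · · · · · · ·
    █ █ · · · · · · ·
    · █ █ █ █ █ · · ·
    · █ █ █ █ · · · ·
    · · █ █ · · · · ·
    · · · · · · · · ·
    · · · · · · · · ·
    · · · · · · · · ·
T2:
  2·area = 96
  edge (0, 2)→(8, 2): d=(8,0) inclusive
  edge (8, 2)→(6, 14): d=(-2,12) inclusive
  edge (6, 14)→(0, 2): d=(-6,-12) inclusive
    (0,1)@(1, 3): e=[8,82,6] → █
    (1,1)@(3, 3): e=[8,58,30] → █
    (2,1)@(5, 3): e=[8,34,54] → █
    (3,1)@(7, 3): e=[8,10,78] → █
    (4,1)@(9, 3): e=[8,-14,102] → ·
    (0,2)@(1, 5): e=[24,78,-6] → ·
    (1,2)@(3, 5): e=[24,54,18] → █
    (4,2)@(9, 5): e=[24,-18,90] → ·
    (1,3)@(3, 7): e=[40,50,6] → █
    (4,3)@(9, 7): e=[40,-22,78] → ·
    (1,4)@(3, 9): e=[56,46,-6] → ·
    (2,4)@(5, 9): e=[56,22,18] → █
  covered (12 px):
    · · · · · · · · ·
    █ █ █ █ · · · · ·
    · █ █ █ · · · · ·
    · █ █ █ · · · · ·
    · · █ · · · · · ·
    · · █ · · · · · ·
    · · · · · · · · ·
    · · · · · · · · ·
    · · · · · · · · ·
T3:
  2·area = 82
  edge (8, 4)→(14, 6): d=(6,2) inclusive
  edge (14, 6)→(0, 15): d=(-14,9) inclusive
  edge (0, 15)→(8, 4): d=(8,-11) inclusive
    (2,1)@(5, 3): e=[0,123,-41] → ·  [on edge]
    (4,2)@(9, 5): e=[4,59,19] → █
    (5,2)@(11, 5): e=[0,41,41] → █  [on edge]
    (6,2)@(13, 5): e=[-4,23,63] → ·
    (3,3)@(7, 7): e=[20,49,13] → █
    (6,3)@(13, 7): e=[8,-5,79] → ·
    (8,3)@(17, 7): e=[0,-41,123] → ·  [on edge]
    (2,4)@(5, 9): e=[36,39,7] → █
    (5,4)@(11, 9): e=[24,-15,73] → ·
    (1,5)@(3, 11): e=[52,29,1] → █
    (3,5)@(7, 11): e=[44,-7,45] → ·
    (4,5)@(9, 11): e=[40,-25,67] → ·
  covered (11 px):
    · · · · · · · · ·
    · · · · · · · · ·
    · · · · █ █ · · ·
    · · · █ █ █ · · ·
    · · █ █ █ · · · ·
    · █ █ · · · · · ·
    · █ · · · · · · ·
    · · · · · · · · ·
    · · · · · · · · ·
T4:
  2·area = 20  (B↔C swapped to make it positive)
  edge (14, 2)→(4, 14): d=(-10,12) inclusive
  edge (4, 14)→(4, 12): d=(0,-2) inclusive
  edge (4, 12)→(14, 2): d=(10,-10) inclusive
    (7,0)@(15, 1): e=[-2,22,0] → ·  [on edge]
    (6,1)@(13, 3): e=[2,18,0] → █  [on edge]
    (7,1)@(15, 3): e=[-22,22,20] → ·
    (5,2)@(11, 5): e=[6,14,0] → █  [on edge]
    (6,2)@(13, 5): e=[-18,18,20] → ·
    (4,3)@(9, 7): e=[10,10,0] → █  [on edge]
    (5,3)@(11, 7): e=[-14,14,20] → ·
    (3,4)@(7, 9): e=[14,6,0] → █  [on edge]
    (4,4)@(9, 9): e=[-10,10,20] → ·
    (2,5)@(5, 11): e=[18,2,0] → █  [on edge]
    (3,5)@(7, 11): e=[-6,6,20] → ·
    (1,6)@(3, 13): e=[22,-2,0] → ·  [on edge]
    (0,7)@(1, 15): e=[26,-6,0] → ·  [on edge]
  covered (5 px):
    · · · · · · · · ·
    · · · · · · █ · ·
    · · · · · █ · · ·
    · · · · █ · · · ·
    · · · █ · · · · ·
    · · █ · · · · · ·
    · · · · · · · · ·
    · · · · · · · · ·
    · · · · · · · · ·

Result: 47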